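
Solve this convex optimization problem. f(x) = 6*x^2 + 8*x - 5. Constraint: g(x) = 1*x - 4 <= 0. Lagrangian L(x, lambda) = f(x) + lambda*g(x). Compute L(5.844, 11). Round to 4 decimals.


Step 1: Evaluate f(x).
f(5.844) = 6*5.844^2 + 8*5.844 - 5 = 246.666
Step 2: Evaluate g(x).
g(5.844) = 1*5.844 - 4 = 1.844
Step 3: Compute Lagrangian.
L = 246.666 + 11*1.844 = 266.95


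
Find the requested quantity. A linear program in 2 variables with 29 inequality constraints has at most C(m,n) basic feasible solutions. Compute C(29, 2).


Each vertex corresponds to some choice of n active constraints out of m, so the number of vertices is at most C(m, n) = m! / (n!(m-n)!).
m = 29, n = 2
Numerator: 29 * 28
Denominator: 2! = 2
C(29, 2) = 406


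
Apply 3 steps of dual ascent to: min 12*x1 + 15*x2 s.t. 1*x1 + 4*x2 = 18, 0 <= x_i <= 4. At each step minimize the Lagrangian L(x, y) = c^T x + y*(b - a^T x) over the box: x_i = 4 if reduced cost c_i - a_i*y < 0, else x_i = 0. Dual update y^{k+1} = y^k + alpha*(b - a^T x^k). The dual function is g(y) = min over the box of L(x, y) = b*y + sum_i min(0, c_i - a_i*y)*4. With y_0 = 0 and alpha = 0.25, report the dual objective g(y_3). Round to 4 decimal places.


Dual ascent for LP: min 12*x1 + 15*x2, 1*x1 + 4*x2 = 18, 0 <= x_i <= 4
Step 1: y^k = 0.0, reduced costs: (12.0, 15.0)
  x^k = (0.0, 0.0), subgradient = b - a^T x = 18.0
  y^{k+1} = 0.0 + 0.25*18.0 = 4.5
Step 2: y^k = 4.5, reduced costs: (7.5, -3.0)
  x^k = (0.0, 4.0), subgradient = b - a^T x = 2.0
  y^{k+1} = 4.5 + 0.25*2.0 = 5.0
Step 3: y^k = 5.0, reduced costs: (7.0, -5.0)
  x^k = (0.0, 4.0), subgradient = b - a^T x = 2.0
  y^{k+1} = 5.0 + 0.25*2.0 = 5.5
Dual objective at y_3 = 5.5: reduced costs (6.5, -7.0), box minimizer x = (0.0, 4.0)
g(y_3) = b*y + (c1 - a1*y)*x1 + (c2 - a2*y)*x2 = 18*5.5 + 6.5*0.0 + (-7.0)*4.0 = 99.0 + 0.0 - 28.0 = 71.0


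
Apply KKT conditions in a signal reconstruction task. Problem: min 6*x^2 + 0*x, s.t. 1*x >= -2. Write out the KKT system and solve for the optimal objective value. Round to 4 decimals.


Step 1: Try lambda = 0 (constraint inactive).
Stationarity: 2*6*x + 0 = 0
x* = 0/(2*6) = 0.0
Check constraint: 1*0.0 = 0.0 >= -2 -- satisfied.
Step 2: Compute optimal value.
f(x*) = 6*0.0^2 + 0*0.0 = 0.0


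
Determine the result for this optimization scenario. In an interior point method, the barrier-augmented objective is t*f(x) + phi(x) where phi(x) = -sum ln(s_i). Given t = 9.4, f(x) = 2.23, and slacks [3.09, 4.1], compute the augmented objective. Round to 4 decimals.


Step 1: Compute log-barrier.
ln values: [1.1282, 1.411]
phi = -(1.1282 + 1.411) = -2.5392
Step 2: Compute augmented objective.
t*f(x) = 9.4*2.23 = 20.962
Total = 20.962 - 2.5392 = 18.4228


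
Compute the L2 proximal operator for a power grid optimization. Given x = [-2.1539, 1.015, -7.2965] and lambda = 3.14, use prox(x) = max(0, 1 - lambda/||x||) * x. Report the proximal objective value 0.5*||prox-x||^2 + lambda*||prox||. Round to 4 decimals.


Step 1: Compute ||x||.
||x|| = 7.6752
Step 2: Compute scaling factor.
scale = max(0, 1 - 3.14/7.6752) = 0.5909
Step 3: prox(x) = [-1.2727, 0.5998, -4.3114]
||prox(x)|| = 4.5352
Step 4: Proximal objective.
0.5*||prox-x||^2 = 4.9298
lambda*||prox|| = 14.2405
Total = 19.1703


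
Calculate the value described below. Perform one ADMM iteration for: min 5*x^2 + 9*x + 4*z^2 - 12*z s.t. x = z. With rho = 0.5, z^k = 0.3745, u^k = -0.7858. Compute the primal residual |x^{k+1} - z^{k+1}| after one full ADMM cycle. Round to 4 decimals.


ADMM iteration with rho = 0.5, z^k = 0.3745, u^k = -0.7858
Step 1: x-update.
Minimize 5*x^2 + 9*x + (0.5/2)*(x - 0.3745 - 0.7858)^2
FOC: (2*5 + 0.5)*x = -9 + 0.5*(0.3745 + 0.7858)
x^{k+1} = -0.8019
Step 2: z-update.
Minimize 4*z^2 - 12*z + (0.5/2)*(-0.8019 - z - 0.7858)^2
FOC: (2*4 + 0.5)*z = 12 + 0.5*(-0.8019 - 0.7858)
z^{k+1} = 1.3184
Step 3: u-update.
u^{k+1} = -0.7858 - 0.8019 - 1.3184 = -2.9061
Step 4: Primal residual = |-0.8019 - 1.3184| = 2.1203


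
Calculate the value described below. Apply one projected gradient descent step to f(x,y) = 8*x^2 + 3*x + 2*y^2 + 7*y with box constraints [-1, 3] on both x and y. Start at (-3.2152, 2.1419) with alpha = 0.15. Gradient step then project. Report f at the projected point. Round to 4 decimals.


Step 1: Compute gradient at (-3.2152, 2.1419).
grad_x = 2*8*-3.2152 + 3 = -48.4432
grad_y = 2*2*2.1419 + 7 = 15.5676
Step 2: Gradient step.
x_raw = -3.2152 - 0.15*-48.4432 = 4.0513
y_raw = 2.1419 - 0.15*15.5676 = -0.1932
Step 3: Project onto [-1, 3].
x_proj = clip(4.0513) = 3.0
y_proj = clip(-0.1932) = -0.1932
Step 4: Evaluate f.
f(3.0, -0.1932) = 79.722


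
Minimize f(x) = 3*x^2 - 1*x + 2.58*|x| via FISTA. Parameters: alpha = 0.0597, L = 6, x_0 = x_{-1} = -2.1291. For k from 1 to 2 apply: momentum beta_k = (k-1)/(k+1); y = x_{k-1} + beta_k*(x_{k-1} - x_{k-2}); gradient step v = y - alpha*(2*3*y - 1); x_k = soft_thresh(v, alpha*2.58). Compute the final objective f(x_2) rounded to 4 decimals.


FISTA on f(x) = 3*x^2 - 1*x + 2.58*|x|
L = 6, alpha = 0.0597
Iteration 1: beta = 0.0, y = -2.1291 + 0.0*(-2.1291 + 2.1291) = -2.1291
  grad(y) = -13.7746, v = y - alpha*grad = -1.3068
  prox(v) = soft_thresh(-1.3068, 0.154) = -1.1527
Iteration 2: beta = 0.3333, y = -1.1527 + 0.3333*(-1.1527 + 2.1291) = -0.8273
  grad(y) = -5.9636, v = y - alpha*grad = -0.4712
  prox(v) = soft_thresh(-0.4712, 0.154) = -0.3172
f(x_2) = 3*(-0.3172)^2 - 1*(-0.3172) + 2.58*|-0.3172| = 1.4375


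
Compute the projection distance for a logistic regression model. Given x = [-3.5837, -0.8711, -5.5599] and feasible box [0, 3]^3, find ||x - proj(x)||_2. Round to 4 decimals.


Project each component onto [0, 3].
clip(-3.5837) = 0.0, clip(-0.8711) = 0.0, clip(-5.5599) = 0.0
Projection = [0.0, 0.0, 0.0]
Squared diffs: [12.8429, 0.7588, 30.9125]
Distance = sqrt(44.5142) = 6.6719


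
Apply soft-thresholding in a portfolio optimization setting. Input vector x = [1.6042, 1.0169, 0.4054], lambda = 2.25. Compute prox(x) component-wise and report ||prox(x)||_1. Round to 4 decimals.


Soft-thresholding with lambda = 2.25:
prox(1.6042) = sign(1.6042)*max(|1.6042| - 2.25, 0) = 0.0
prox(1.0169) = sign(1.0169)*max(|1.0169| - 2.25, 0) = 0.0
prox(0.4054) = sign(0.4054)*max(|0.4054| - 2.25, 0) = 0.0
prox(x) = [0.0, 0.0, 0.0]
||prox(x)||_1 = 0.0 + 0.0 + 0.0 = 0.0


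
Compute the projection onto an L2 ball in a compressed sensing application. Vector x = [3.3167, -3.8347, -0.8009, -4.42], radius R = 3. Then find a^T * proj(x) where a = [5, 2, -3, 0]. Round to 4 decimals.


Step 1: Compute ||x|| (intermediates to 6 decimals).
||x|| = sqrt(3.3167^2 + (-3.8347)^2 + (-0.8009)^2 + (-4.42)^2) = 6.773719
Step 2: Project.
Since ||x|| > R, scale = R/||x|| = 3/6.773719 = 0.442888, proj(x) = scale * x
proj(x) = [1.468927, -1.698343, -0.354709, -1.957565]
Step 3: Dot product.
a^T * proj(x) = 5*1.468927 + 2*(-1.698343) - 3*(-0.354709) + 0*(-1.957565) = 5.0121


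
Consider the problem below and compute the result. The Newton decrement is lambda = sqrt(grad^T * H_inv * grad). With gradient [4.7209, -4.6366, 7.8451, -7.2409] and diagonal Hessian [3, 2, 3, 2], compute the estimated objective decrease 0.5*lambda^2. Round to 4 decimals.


Step 1: H is diagonal, so H^(-1) * g = [1.5736, -2.3183, 2.615, -3.6205].
Step 2: g^T H^(-1) g = sum_i g_i^2 / H_ii
  = (4.7209)^2/3 + (-4.6366)^2/2 + (7.8451)^2/3 + (-7.2409)^2/2
  = 7.429 + 10.749 + 20.5152 + 26.2153 = 64.9085
Step 3: Objective decrease = 0.5 * g^T H^(-1) g = 32.4543


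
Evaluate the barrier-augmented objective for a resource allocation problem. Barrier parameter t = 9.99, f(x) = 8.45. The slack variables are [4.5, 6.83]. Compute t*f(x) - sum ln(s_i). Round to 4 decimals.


Step 1: Compute log-barrier.
ln values: [1.5041, 1.9213]
phi = -(1.5041 + 1.9213) = -3.4254
Step 2: Compute augmented objective.
t*f(x) = 9.99*8.45 = 84.4155
Total = 84.4155 - 3.4254 = 80.9901


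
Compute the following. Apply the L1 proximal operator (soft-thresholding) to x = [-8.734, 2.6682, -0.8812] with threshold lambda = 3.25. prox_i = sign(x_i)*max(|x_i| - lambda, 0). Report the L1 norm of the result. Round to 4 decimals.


Soft-thresholding with lambda = 3.25:
prox(-8.734) = sign(-8.734)*max(|-8.734| - 3.25, 0) = -5.484
prox(2.6682) = sign(2.6682)*max(|2.6682| - 3.25, 0) = 0.0
prox(-0.8812) = sign(-0.8812)*max(|-0.8812| - 3.25, 0) = 0.0
prox(x) = [-5.484, 0.0, 0.0]
||prox(x)||_1 = 5.484 + 0.0 + 0.0 = 5.484


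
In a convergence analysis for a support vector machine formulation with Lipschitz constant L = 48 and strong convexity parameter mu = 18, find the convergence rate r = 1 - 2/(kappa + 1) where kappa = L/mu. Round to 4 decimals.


Step 1: Compute the condition number.
kappa = L/mu = 48/18 = 2.6667
Step 2: Compute the convergence rate.
r = 1 - 2/(kappa + 1) = 1 - 2*mu/(L + mu) = (L - mu)/(L + mu) = 30/66 = 0.4545


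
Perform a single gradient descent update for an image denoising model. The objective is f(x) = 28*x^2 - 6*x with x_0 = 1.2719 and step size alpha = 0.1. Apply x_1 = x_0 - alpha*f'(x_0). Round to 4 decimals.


We compute the gradient at x_0 and apply the update.
f'(x) = 56*x - 6
f'(1.2719) = 56*1.2719 - 6 = 65.2264
x_1 = 1.2719 - 0.1*65.2264 = -5.2507


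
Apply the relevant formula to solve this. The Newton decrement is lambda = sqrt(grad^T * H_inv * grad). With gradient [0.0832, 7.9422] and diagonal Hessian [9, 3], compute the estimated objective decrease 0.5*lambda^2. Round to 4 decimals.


Step 1: H is diagonal, so H^(-1) * g = [0.0092, 2.6474].
Step 2: g^T H^(-1) g = sum_i g_i^2 / H_ii
  = (0.0832)^2/9 + (7.9422)^2/3
  = 0.0008 + 21.0262 = 21.0269
Step 3: Objective decrease = 0.5 * g^T H^(-1) g = 10.5135


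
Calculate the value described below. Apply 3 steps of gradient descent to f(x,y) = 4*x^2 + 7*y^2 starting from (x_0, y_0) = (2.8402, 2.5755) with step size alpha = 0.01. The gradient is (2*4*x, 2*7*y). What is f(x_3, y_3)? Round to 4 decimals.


Gradient descent on f(x,y) = 4*x^2 + 7*y^2.
Starting point: (2.8402, 2.5755), alpha = 0.01
Step 1: grad_x = 2*4*2.8402 = 22.7216, grad_y = 2*7*2.5755 = 36.057
  x_1 = 2.8402 - 0.01*22.7216 = 2.613
  y_1 = 2.5755 - 0.01*36.057 = 2.2149
Step 2: grad_x = 2*4*2.613 = 20.9039, grad_y = 2*7*2.2149 = 31.009
  x_2 = 2.613 - 0.01*20.9039 = 2.4039
  y_2 = 2.2149 - 0.01*31.009 = 1.9048
Step 3: grad_x = 2*4*2.4039 = 19.2316, grad_y = 2*7*1.9048 = 26.6678
  x_3 = 2.4039 - 0.01*19.2316 = 2.2116
  y_3 = 1.9048 - 0.01*26.6678 = 1.6382
f(2.2116, 1.6382) = 4*2.2116^2 + 7*1.6382^2 = 38.3503


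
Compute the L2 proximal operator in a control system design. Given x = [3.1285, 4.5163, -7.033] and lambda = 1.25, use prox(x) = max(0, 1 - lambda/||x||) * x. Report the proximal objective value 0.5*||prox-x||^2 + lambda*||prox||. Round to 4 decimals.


Step 1: Compute ||x||.
||x|| = 8.9245
Step 2: Compute scaling factor.
scale = max(0, 1 - 1.25/8.9245) = 0.8599
Step 3: prox(x) = [2.6903, 3.8837, -6.0479]
||prox(x)|| = 7.6745
Step 4: Proximal objective.
0.5*||prox-x||^2 = 0.7813
lambda*||prox|| = 9.5931
Total = 10.3744


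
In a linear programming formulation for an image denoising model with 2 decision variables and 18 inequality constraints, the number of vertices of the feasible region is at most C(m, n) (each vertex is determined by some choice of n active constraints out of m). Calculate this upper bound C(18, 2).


Each vertex corresponds to some choice of n active constraints out of m, so the number of vertices is at most C(m, n) = m! / (n!(m-n)!).
m = 18, n = 2
Numerator: 18 * 17
Denominator: 2! = 2
C(18, 2) = 153


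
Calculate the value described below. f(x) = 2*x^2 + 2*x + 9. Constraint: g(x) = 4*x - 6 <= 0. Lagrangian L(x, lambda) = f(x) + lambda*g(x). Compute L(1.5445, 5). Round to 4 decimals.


Step 1: Evaluate f(x).
f(1.5445) = 2*1.5445^2 + 2*1.5445 + 9 = 16.86
Step 2: Evaluate g(x).
g(1.5445) = 4*1.5445 - 6 = 0.178
Step 3: Compute Lagrangian.
L = 16.86 + 5*0.178 = 17.75


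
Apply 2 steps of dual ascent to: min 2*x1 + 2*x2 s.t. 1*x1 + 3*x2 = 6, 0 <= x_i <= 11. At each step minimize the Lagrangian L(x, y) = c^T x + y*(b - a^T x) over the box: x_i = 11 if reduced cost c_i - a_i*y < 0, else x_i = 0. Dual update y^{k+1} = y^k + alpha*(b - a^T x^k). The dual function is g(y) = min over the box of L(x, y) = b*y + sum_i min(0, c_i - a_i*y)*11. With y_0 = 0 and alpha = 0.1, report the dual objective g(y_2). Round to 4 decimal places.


Dual ascent for LP: min 2*x1 + 2*x2, 1*x1 + 3*x2 = 6, 0 <= x_i <= 11
Step 1: y^k = 0.0, reduced costs: (2.0, 2.0)
  x^k = (0.0, 0.0), subgradient = b - a^T x = 6.0
  y^{k+1} = 0.0 + 0.1*6.0 = 0.6
Step 2: y^k = 0.6, reduced costs: (1.4, 0.2)
  x^k = (0.0, 0.0), subgradient = b - a^T x = 6.0
  y^{k+1} = 0.6 + 0.1*6.0 = 1.2
Dual objective at y_2 = 1.2: reduced costs (0.8, -1.6), box minimizer x = (0.0, 11.0)
g(y_2) = b*y + (c1 - a1*y)*x1 + (c2 - a2*y)*x2 = 6*1.2 + 0.8*0.0 + (-1.6)*11.0 = 7.2 + 0.0 - 17.6 = -10.4


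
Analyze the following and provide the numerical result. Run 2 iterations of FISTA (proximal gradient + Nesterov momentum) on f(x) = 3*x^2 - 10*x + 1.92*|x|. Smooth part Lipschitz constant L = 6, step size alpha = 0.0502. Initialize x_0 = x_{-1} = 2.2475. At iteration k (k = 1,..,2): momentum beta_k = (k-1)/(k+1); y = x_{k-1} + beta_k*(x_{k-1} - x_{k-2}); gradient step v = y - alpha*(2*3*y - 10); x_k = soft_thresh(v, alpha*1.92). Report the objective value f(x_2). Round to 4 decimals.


FISTA on f(x) = 3*x^2 - 10*x + 1.92*|x|
L = 6, alpha = 0.0502
Iteration 1: beta = 0.0, y = 2.2475 + 0.0*(2.2475 - 2.2475) = 2.2475
  grad(y) = 3.485, v = y - alpha*grad = 2.0726
  prox(v) = soft_thresh(2.0726, 0.0964) = 1.9762
Iteration 2: beta = 0.3333, y = 1.9762 + 0.3333*(1.9762 - 2.2475) = 1.8857
  grad(y) = 1.3144, v = y - alpha*grad = 1.8197
  prox(v) = soft_thresh(1.8197, 0.0964) = 1.7234
f(x_2) = 3*1.7234^2 - 10*1.7234 + 1.92*|1.7234| = -5.0148


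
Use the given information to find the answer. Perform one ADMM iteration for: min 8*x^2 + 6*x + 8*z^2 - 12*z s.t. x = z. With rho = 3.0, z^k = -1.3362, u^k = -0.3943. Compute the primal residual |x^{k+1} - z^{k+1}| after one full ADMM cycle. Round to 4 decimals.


ADMM iteration with rho = 3.0, z^k = -1.3362, u^k = -0.3943
Step 1: x-update.
Minimize 8*x^2 + 6*x + (3.0/2)*(x + 1.3362 - 0.3943)^2
FOC: (2*8 + 3.0)*x = -6 + 3.0*(-1.3362 + 0.3943)
x^{k+1} = -0.4645
Step 2: z-update.
Minimize 8*z^2 - 12*z + (3.0/2)*(-0.4645 - z - 0.3943)^2
FOC: (2*8 + 3.0)*z = 12 + 3.0*(-0.4645 - 0.3943)
z^{k+1} = 0.496
Step 3: u-update.
u^{k+1} = -0.3943 - 0.4645 - 0.496 = -1.3548
Step 4: Primal residual = |-0.4645 - 0.496| = 0.9605


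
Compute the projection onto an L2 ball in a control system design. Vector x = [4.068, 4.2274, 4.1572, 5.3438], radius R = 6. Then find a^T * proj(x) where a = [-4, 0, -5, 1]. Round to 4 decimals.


Step 1: Compute ||x|| (intermediates to 6 decimals).
||x|| = sqrt(4.068^2 + 4.2274^2 + 4.1572^2 + 5.3438^2) = 8.958685
Step 2: Project.
Since ||x|| > R, scale = R/||x|| = 6/8.958685 = 0.669741, proj(x) = scale * x
proj(x) = [2.724506, 2.831263, 2.784247, 3.578962]
Step 3: Dot product.
a^T * proj(x) = -4*2.724506 + 0*2.831263 - 5*2.784247 + 1*3.578962 = -21.2403


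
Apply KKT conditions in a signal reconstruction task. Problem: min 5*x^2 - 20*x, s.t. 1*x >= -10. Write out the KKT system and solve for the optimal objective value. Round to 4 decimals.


Step 1: Try lambda = 0 (constraint inactive).
Stationarity: 2*5*x - 20 = 0
x* = 20/(2*5) = 2.0
Check constraint: 1*2.0 = 2.0 >= -10 -- satisfied.
Step 2: Compute optimal value.
f(x*) = 5*2.0^2 - 20*2.0 = -20.0


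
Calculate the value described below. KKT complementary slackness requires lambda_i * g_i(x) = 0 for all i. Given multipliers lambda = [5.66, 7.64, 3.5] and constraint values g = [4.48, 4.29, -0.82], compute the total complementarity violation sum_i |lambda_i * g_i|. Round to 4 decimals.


KKT complementary slackness check:
lambda_1 * g_1 = 5.66 * 4.48 = 25.3568
lambda_2 * g_2 = 7.64 * 4.29 = 32.7756
lambda_3 * g_3 = 3.5 * -0.82 = -2.87
Total violation = 25.3568 + 32.7756 + 2.87 = 61.0024


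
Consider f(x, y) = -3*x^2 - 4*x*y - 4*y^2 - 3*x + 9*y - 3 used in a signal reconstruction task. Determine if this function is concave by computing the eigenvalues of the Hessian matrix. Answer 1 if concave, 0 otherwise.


The Hessian of f(x,y) = -3*x^2 - 4*x*y - 4*y^2 - 3*x + 9*y - 3 is:
H = [[-6, -4], [-4, -8]]
Trace = -6 - 8 = -14
Determinant = -6*-8 - (-4)^2 = 32
Discriminant = (-14)^2 - 4*32 = 68.0
Eigenvalues: lambda_1 = -11.1231, lambda_2 = -2.8769
The function is concave.

1


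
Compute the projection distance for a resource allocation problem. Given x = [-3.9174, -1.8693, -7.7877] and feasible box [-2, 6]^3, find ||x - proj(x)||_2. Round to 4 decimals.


Project each component onto [-2, 6].
clip(-3.9174) = -2.0, clip(-1.8693) = -1.8693, clip(-7.7877) = -2.0
Projection = [-2.0, -1.8693, -2.0]
Squared diffs: [3.6764, 0.0, 33.4975]
Distance = sqrt(37.1739) = 6.097


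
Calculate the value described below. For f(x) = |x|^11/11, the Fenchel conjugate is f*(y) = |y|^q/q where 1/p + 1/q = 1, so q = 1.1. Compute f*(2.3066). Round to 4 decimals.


The conjugate exponent q satisfies 1/p + 1/q = 1.
p = 11, so q = 11/(11 - 1) = 1.1
|y|^q = 2.3066^1.1 = 2.5077
f*(2.3066) = 2.5077 / 1.1 = 2.2797


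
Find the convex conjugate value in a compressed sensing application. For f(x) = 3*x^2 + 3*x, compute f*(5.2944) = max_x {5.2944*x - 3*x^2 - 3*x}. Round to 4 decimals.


f*(y) = sup_x {y*x - a*x^2 - b*x} = sup_x {(y-b)*x - a*x^2}
FOC: (y - b) - 2a*x = 0 => x* = (y - b)/(2a)
x* = (5.2944 - 3)/(2*3) = 0.3824
f*(5.2944) = (y-b)^2/(4a) = (5.2944 - 3)^2/(4*3)
= 5.2643/12 = 0.4387


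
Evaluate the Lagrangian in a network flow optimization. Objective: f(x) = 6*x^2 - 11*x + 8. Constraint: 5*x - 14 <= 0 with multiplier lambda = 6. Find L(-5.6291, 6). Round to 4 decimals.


Step 1: Evaluate f(x).
f(-5.6291) = 6*(-5.6291)^2 - 11*(-5.6291) + 8 = 260.0407
Step 2: Evaluate g(x).
g(-5.6291) = 5*-5.6291 - 14 = -42.1455
Step 3: Compute Lagrangian.
L = 260.0407 + 6*-42.1455 = 7.1677


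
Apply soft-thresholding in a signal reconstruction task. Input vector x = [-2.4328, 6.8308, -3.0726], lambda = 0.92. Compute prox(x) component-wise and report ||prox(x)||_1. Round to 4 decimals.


Soft-thresholding with lambda = 0.92:
prox(-2.4328) = sign(-2.4328)*max(|-2.4328| - 0.92, 0) = -1.5128
prox(6.8308) = sign(6.8308)*max(|6.8308| - 0.92, 0) = 5.9108
prox(-3.0726) = sign(-3.0726)*max(|-3.0726| - 0.92, 0) = -2.1526
prox(x) = [-1.5128, 5.9108, -2.1526]
||prox(x)||_1 = 1.5128 + 5.9108 + 2.1526 = 9.5762


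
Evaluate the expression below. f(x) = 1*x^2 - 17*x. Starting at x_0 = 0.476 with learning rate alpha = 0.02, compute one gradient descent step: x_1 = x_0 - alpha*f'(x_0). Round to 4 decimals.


We compute the gradient at x_0 and apply the update.
f'(x) = 2*x - 17
f'(0.476) = 2*0.476 - 17 = -16.048
x_1 = 0.476 - 0.02*-16.048 = 0.797


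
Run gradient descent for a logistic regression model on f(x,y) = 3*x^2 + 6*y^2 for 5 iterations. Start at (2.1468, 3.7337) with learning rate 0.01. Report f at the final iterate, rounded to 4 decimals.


Gradient descent on f(x,y) = 3*x^2 + 6*y^2.
Starting point: (2.1468, 3.7337), alpha = 0.01
Step 1: grad_x = 2*3*2.1468 = 12.8808, grad_y = 2*6*3.7337 = 44.8044
  x_1 = 2.1468 - 0.01*12.8808 = 2.018
  y_1 = 3.7337 - 0.01*44.8044 = 3.2857
Step 2: grad_x = 2*3*2.018 = 12.108, grad_y = 2*6*3.2857 = 39.4279
  x_2 = 2.018 - 0.01*12.108 = 1.8969
  y_2 = 3.2857 - 0.01*39.4279 = 2.8914
Step 3: grad_x = 2*3*1.8969 = 11.3815, grad_y = 2*6*2.8914 = 34.6965
  x_3 = 1.8969 - 0.01*11.3815 = 1.7831
  y_3 = 2.8914 - 0.01*34.6965 = 2.5444
Step 4: grad_x = 2*3*1.7831 = 10.6986, grad_y = 2*6*2.5444 = 30.5329
  x_4 = 1.7831 - 0.01*10.6986 = 1.6761
  y_4 = 2.5444 - 0.01*30.5329 = 2.2391
Step 5: grad_x = 2*3*1.6761 = 10.0567, grad_y = 2*6*2.2391 = 26.869
  x_5 = 1.6761 - 0.01*10.0567 = 1.5755
  y_5 = 2.2391 - 0.01*26.869 = 1.9704
f(1.5755, 1.9704) = 3*1.5755^2 + 6*1.9704^2 = 30.7417


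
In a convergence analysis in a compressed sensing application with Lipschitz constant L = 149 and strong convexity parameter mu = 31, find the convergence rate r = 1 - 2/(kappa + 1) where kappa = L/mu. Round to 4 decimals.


Step 1: Compute the condition number.
kappa = L/mu = 149/31 = 4.8065
Step 2: Compute the convergence rate.
r = 1 - 2/(kappa + 1) = 1 - 2*mu/(L + mu) = (L - mu)/(L + mu) = 118/180 = 0.6556


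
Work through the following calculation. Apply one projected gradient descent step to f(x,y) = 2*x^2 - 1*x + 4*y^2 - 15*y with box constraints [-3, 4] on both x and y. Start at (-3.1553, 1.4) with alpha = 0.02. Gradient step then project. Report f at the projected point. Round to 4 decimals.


Step 1: Compute gradient at (-3.1553, 1.4).
grad_x = 2*2*-3.1553 - 1 = -13.6212
grad_y = 2*4*1.4 - 15 = -3.8
Step 2: Gradient step.
x_raw = -3.1553 - 0.02*-13.6212 = -2.8829
y_raw = 1.4 - 0.02*-3.8 = 1.476
Step 3: Project onto [-3, 4].
x_proj = clip(-2.8829) = -2.8829
y_proj = clip(1.476) = 1.476
Step 4: Evaluate f.
f(-2.8829, 1.476) = 6.0791


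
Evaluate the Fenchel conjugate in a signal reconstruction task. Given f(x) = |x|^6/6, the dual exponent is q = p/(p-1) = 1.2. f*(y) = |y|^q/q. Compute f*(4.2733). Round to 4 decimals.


The conjugate exponent q satisfies 1/p + 1/q = 1.
p = 6, so q = 6/(6 - 1) = 1.2
|y|^q = 4.2733^1.2 = 5.7137
f*(4.2733) = 5.7137 / 1.2 = 4.7614


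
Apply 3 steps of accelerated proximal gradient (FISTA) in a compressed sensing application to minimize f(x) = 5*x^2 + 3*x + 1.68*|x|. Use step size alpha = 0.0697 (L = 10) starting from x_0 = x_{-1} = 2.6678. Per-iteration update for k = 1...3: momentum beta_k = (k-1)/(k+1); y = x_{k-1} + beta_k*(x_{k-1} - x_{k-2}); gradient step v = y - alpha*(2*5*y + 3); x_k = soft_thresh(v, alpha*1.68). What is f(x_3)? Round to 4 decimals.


FISTA on f(x) = 5*x^2 + 3*x + 1.68*|x|
L = 10, alpha = 0.0697
Iteration 1: beta = 0.0, y = 2.6678 + 0.0*(2.6678 - 2.6678) = 2.6678
  grad(y) = 29.678, v = y - alpha*grad = 0.5992
  prox(v) = soft_thresh(0.5992, 0.1171) = 0.4821
Iteration 2: beta = 0.3333, y = 0.4821 + 0.3333*(0.4821 - 2.6678) = -0.2464
  grad(y) = 0.536, v = y - alpha*grad = -0.2838
  prox(v) = soft_thresh(-0.2838, 0.1171) = -0.1667
Iteration 3: beta = 0.5, y = -0.1667 + 0.5*(-0.1667 - 0.4821) = -0.4911
  grad(y) = -1.9107, v = y - alpha*grad = -0.3579
  prox(v) = soft_thresh(-0.3579, 0.1171) = -0.2408
f(x_3) = 5*(-0.2408)^2 + 3*(-0.2408) + 1.68*|-0.2408| = -0.0279


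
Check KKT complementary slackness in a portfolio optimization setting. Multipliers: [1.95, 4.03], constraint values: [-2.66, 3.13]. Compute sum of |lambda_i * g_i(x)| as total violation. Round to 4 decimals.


KKT complementary slackness check:
lambda_1 * g_1 = 1.95 * -2.66 = -5.187
lambda_2 * g_2 = 4.03 * 3.13 = 12.6139
Total violation = 5.187 + 12.6139 = 17.8009


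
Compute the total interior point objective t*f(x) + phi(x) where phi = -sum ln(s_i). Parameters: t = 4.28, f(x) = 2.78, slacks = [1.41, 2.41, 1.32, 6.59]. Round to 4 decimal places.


Step 1: Compute log-barrier.
ln values: [0.3436, 0.8796, 0.2776, 1.8856]
phi = -(0.3436 + 0.8796 + 0.2776 + 1.8856) = -3.3864
Step 2: Compute augmented objective.
t*f(x) = 4.28*2.78 = 11.8984
Total = 11.8984 - 3.3864 = 8.512


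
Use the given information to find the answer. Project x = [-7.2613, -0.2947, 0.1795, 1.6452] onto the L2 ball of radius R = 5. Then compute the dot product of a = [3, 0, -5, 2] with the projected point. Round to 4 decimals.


Step 1: Compute ||x|| (intermediates to 6 decimals).
||x|| = sqrt((-7.2613)^2 + (-0.2947)^2 + 0.1795^2 + 1.6452^2) = 7.453337
Step 2: Project.
Since ||x|| > R, scale = R/||x|| = 5/7.453337 = 0.67084, proj(x) = scale * x
proj(x) = [-4.87117, -0.197697, 0.120416, 1.103666]
Step 3: Dot product.
a^T * proj(x) = 3*(-4.87117) + 0*(-0.197697) - 5*0.120416 + 2*1.103666 = -13.0083


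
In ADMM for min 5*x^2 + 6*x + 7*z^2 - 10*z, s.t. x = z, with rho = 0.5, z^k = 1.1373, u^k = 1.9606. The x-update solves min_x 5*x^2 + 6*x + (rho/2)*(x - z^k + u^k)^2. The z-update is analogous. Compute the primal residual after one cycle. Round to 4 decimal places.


ADMM iteration with rho = 0.5, z^k = 1.1373, u^k = 1.9606
Step 1: x-update.
Minimize 5*x^2 + 6*x + (0.5/2)*(x - 1.1373 + 1.9606)^2
FOC: (2*5 + 0.5)*x = -6 + 0.5*(1.1373 - 1.9606)
x^{k+1} = -0.6106
Step 2: z-update.
Minimize 7*z^2 - 10*z + (0.5/2)*(-0.6106 - z + 1.9606)^2
FOC: (2*7 + 0.5)*z = 10 + 0.5*(-0.6106 + 1.9606)
z^{k+1} = 0.7362
Step 3: u-update.
u^{k+1} = 1.9606 - 0.6106 - 0.7362 = 0.6138
Step 4: Primal residual = |-0.6106 - 0.7362| = 1.3468


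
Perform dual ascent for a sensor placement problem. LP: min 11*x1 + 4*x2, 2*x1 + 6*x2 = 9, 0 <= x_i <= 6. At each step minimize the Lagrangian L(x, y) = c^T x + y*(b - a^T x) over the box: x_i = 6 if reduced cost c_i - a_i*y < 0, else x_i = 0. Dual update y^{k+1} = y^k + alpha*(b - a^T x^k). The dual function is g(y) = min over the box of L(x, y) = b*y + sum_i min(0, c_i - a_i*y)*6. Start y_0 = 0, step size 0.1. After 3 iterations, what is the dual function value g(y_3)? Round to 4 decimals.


Dual ascent for LP: min 11*x1 + 4*x2, 2*x1 + 6*x2 = 9, 0 <= x_i <= 6
Step 1: y^k = 0.0, reduced costs: (11.0, 4.0)
  x^k = (0.0, 0.0), subgradient = b - a^T x = 9.0
  y^{k+1} = 0.0 + 0.1*9.0 = 0.9
Step 2: y^k = 0.9, reduced costs: (9.2, -1.4)
  x^k = (0.0, 6.0), subgradient = b - a^T x = -27.0
  y^{k+1} = 0.9 + 0.1*-27.0 = -1.8
Step 3: y^k = -1.8, reduced costs: (14.6, 14.8)
  x^k = (0.0, 0.0), subgradient = b - a^T x = 9.0
  y^{k+1} = -1.8 + 0.1*9.0 = -0.9
Dual objective at y_3 = -0.9: reduced costs (12.8, 9.4), box minimizer x = (0.0, 0.0)
g(y_3) = b*y + (c1 - a1*y)*x1 + (c2 - a2*y)*x2 = 9*(-0.9) + 12.8*0.0 + 9.4*0.0 = -8.1 + 0.0 + 0.0 = -8.1


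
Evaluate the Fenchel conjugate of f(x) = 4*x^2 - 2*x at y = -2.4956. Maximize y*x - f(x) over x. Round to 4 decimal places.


f*(y) = sup_x {y*x - a*x^2 - b*x} = sup_x {(y-b)*x - a*x^2}
FOC: (y - b) - 2a*x = 0 => x* = (y - b)/(2a)
x* = (-2.4956 + 2)/(2*4) = -0.062
f*(-2.4956) = (y-b)^2/(4a) = (-2.4956 + 2)^2/(4*4)
= 0.2456/16 = 0.0154


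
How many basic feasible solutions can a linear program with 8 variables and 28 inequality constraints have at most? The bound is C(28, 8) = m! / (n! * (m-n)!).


Each vertex corresponds to some choice of n active constraints out of m, so the number of vertices is at most C(m, n) = m! / (n!(m-n)!).
m = 28, n = 8
Numerator: 28 * 27 * 26 * 25 * 24 * 23 * 22 * 21
Denominator: 8! = 40320
C(28, 8) = 3108105


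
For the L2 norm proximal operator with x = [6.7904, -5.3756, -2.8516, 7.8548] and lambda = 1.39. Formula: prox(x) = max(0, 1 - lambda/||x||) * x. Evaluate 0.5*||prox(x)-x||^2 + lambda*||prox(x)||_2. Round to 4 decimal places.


Step 1: Compute ||x||.
||x|| = 12.0348
Step 2: Compute scaling factor.
scale = max(0, 1 - 1.39/12.0348) = 0.8845
Step 3: prox(x) = [6.0061, -4.7547, -2.5222, 6.9476]
||prox(x)|| = 10.6448
Step 4: Proximal objective.
0.5*||prox-x||^2 = 0.9661
lambda*||prox|| = 14.7963
Total = 15.7623


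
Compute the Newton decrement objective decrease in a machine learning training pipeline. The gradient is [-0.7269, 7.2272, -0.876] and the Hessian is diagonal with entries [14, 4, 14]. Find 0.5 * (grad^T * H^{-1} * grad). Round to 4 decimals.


Step 1: H is diagonal, so H^(-1) * g = [-0.0519, 1.8068, -0.0626].
Step 2: g^T H^(-1) g = sum_i g_i^2 / H_ii
  = (-0.7269)^2/14 + (7.2272)^2/4 + (-0.876)^2/14
  = 0.0377 + 13.0581 + 0.0548 = 13.1507
Step 3: Objective decrease = 0.5 * g^T H^(-1) g = 6.5753


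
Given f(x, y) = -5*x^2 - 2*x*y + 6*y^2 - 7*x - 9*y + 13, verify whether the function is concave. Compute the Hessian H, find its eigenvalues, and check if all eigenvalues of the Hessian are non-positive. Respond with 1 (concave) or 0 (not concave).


The Hessian of f(x,y) = -5*x^2 - 2*x*y + 6*y^2 - 7*x - 9*y + 13 is:
H = [[-10, -2], [-2, 12]]
Trace = -10 + 12 = 2
Determinant = -10*12 - (-2)^2 = -124
Discriminant = (2)^2 - 4*-124 = 500.0
Eigenvalues: lambda_1 = -10.1803, lambda_2 = 12.1803
The function is not concave.

0


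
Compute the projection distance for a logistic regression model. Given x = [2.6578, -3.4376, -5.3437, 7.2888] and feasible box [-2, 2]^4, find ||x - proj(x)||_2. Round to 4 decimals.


Project each component onto [-2, 2].
clip(2.6578) = 2.0, clip(-3.4376) = -2.0, clip(-5.3437) = -2.0, clip(7.2888) = 2.0
Projection = [2.0, -2.0, -2.0, 2.0]
Squared diffs: [0.4327, 2.0667, 11.1803, 27.9714]
Distance = sqrt(41.6511) = 6.4538


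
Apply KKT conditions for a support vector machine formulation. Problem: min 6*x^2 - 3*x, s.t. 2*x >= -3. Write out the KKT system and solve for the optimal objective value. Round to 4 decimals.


Step 1: Try lambda = 0 (constraint inactive).
Stationarity: 2*6*x - 3 = 0
x* = 3/(2*6) = 0.25
Check constraint: 2*0.25 = 0.5 >= -3 -- satisfied.
Step 2: Compute optimal value.
f(x*) = 6*0.25^2 - 3*0.25 = -0.375


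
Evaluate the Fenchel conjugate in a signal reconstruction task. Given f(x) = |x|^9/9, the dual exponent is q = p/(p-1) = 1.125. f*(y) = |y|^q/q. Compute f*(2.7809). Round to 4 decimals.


The conjugate exponent q satisfies 1/p + 1/q = 1.
p = 9, so q = 9/(9 - 1) = 1.125
|y|^q = 2.7809^1.125 = 3.1602
f*(2.7809) = 3.1602 / 1.125 = 2.809


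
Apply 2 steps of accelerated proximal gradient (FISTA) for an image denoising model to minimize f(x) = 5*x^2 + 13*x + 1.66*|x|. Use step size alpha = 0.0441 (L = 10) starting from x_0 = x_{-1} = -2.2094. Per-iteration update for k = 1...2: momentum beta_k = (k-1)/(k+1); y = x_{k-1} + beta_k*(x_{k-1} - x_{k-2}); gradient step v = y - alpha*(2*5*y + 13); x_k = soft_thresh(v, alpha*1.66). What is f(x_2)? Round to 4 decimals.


FISTA on f(x) = 5*x^2 + 13*x + 1.66*|x|
L = 10, alpha = 0.0441
Iteration 1: beta = 0.0, y = -2.2094 + 0.0*(-2.2094 + 2.2094) = -2.2094
  grad(y) = -9.094, v = y - alpha*grad = -1.8084
  prox(v) = soft_thresh(-1.8084, 0.0732) = -1.7351
Iteration 2: beta = 0.3333, y = -1.7351 + 0.3333*(-1.7351 + 2.2094) = -1.5771
  grad(y) = -2.7706, v = y - alpha*grad = -1.4549
  prox(v) = soft_thresh(-1.4549, 0.0732) = -1.3817
f(x_2) = 5*(-1.3817)^2 + 13*(-1.3817) + 1.66*|-1.3817| = -6.1231


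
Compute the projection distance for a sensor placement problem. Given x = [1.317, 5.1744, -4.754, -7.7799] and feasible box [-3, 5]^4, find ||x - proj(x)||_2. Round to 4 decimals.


Project each component onto [-3, 5].
clip(1.317) = 1.317, clip(5.1744) = 5.0, clip(-4.754) = -3.0, clip(-7.7799) = -3.0
Projection = [1.317, 5.0, -3.0, -3.0]
Squared diffs: [0.0, 0.0304, 3.0765, 22.8474]
Distance = sqrt(25.9543) = 5.0945


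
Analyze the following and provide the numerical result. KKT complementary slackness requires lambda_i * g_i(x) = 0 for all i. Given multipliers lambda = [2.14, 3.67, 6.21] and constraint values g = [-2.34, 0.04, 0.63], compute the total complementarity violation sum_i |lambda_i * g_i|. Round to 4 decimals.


KKT complementary slackness check:
lambda_1 * g_1 = 2.14 * -2.34 = -5.0076
lambda_2 * g_2 = 3.67 * 0.04 = 0.1468
lambda_3 * g_3 = 6.21 * 0.63 = 3.9123
Total violation = 5.0076 + 0.1468 + 3.9123 = 9.0667


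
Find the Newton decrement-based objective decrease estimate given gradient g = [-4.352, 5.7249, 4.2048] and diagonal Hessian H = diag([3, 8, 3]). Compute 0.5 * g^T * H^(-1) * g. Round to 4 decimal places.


Step 1: H is diagonal, so H^(-1) * g = [-1.4507, 0.7156, 1.4016].
Step 2: g^T H^(-1) g = sum_i g_i^2 / H_ii
  = (-4.352)^2/3 + (5.7249)^2/8 + (4.2048)^2/3
  = 6.3133 + 4.0968 + 5.8934 = 16.3036
Step 3: Objective decrease = 0.5 * g^T H^(-1) g = 8.1518


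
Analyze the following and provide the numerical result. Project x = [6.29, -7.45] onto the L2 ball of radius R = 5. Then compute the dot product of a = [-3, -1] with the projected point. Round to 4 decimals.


Step 1: Compute ||x|| (intermediates to 6 decimals).
||x|| = sqrt(6.29^2 + (-7.45)^2) = 9.75021
Step 2: Project.
Since ||x|| > R, scale = R/||x|| = 5/9.75021 = 0.512809, proj(x) = scale * x
proj(x) = [3.225569, -3.820427]
Step 3: Dot product.
a^T * proj(x) = -3*3.225569 - 1*(-3.820427) = -5.8563


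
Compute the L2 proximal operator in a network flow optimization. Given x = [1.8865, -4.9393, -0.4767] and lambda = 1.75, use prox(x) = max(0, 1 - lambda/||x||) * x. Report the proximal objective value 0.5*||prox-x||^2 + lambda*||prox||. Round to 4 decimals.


Step 1: Compute ||x||.
||x|| = 5.3087
Step 2: Compute scaling factor.
scale = max(0, 1 - 1.75/5.3087) = 0.6704
Step 3: prox(x) = [1.2646, -3.3111, -0.3196]
||prox(x)|| = 3.5587
Step 4: Proximal objective.
0.5*||prox-x||^2 = 1.5313
lambda*||prox|| = 6.2277
Total = 7.7591


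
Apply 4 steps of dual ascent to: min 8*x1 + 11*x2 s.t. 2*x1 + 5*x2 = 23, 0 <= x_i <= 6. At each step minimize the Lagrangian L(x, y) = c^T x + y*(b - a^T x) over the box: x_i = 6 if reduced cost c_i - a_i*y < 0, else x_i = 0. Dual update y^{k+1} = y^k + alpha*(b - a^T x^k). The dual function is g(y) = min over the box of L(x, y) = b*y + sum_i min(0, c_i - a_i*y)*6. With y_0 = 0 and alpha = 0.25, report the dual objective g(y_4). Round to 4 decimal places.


Dual ascent for LP: min 8*x1 + 11*x2, 2*x1 + 5*x2 = 23, 0 <= x_i <= 6
Step 1: y^k = 0.0, reduced costs: (8.0, 11.0)
  x^k = (0.0, 0.0), subgradient = b - a^T x = 23.0
  y^{k+1} = 0.0 + 0.25*23.0 = 5.75
Step 2: y^k = 5.75, reduced costs: (-3.5, -17.75)
  x^k = (6.0, 6.0), subgradient = b - a^T x = -19.0
  y^{k+1} = 5.75 + 0.25*-19.0 = 1.0
Step 3: y^k = 1.0, reduced costs: (6.0, 6.0)
  x^k = (0.0, 0.0), subgradient = b - a^T x = 23.0
  y^{k+1} = 1.0 + 0.25*23.0 = 6.75
Step 4: y^k = 6.75, reduced costs: (-5.5, -22.75)
  x^k = (6.0, 6.0), subgradient = b - a^T x = -19.0
  y^{k+1} = 6.75 + 0.25*-19.0 = 2.0
Dual objective at y_4 = 2.0: reduced costs (4.0, 1.0), box minimizer x = (0.0, 0.0)
g(y_4) = b*y + (c1 - a1*y)*x1 + (c2 - a2*y)*x2 = 23*2.0 + 4.0*0.0 + 1.0*0.0 = 46.0 + 0.0 + 0.0 = 46.0


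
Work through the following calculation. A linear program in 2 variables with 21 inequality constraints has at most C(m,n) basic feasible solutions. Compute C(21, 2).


Each vertex corresponds to some choice of n active constraints out of m, so the number of vertices is at most C(m, n) = m! / (n!(m-n)!).
m = 21, n = 2
Numerator: 21 * 20
Denominator: 2! = 2
C(21, 2) = 210


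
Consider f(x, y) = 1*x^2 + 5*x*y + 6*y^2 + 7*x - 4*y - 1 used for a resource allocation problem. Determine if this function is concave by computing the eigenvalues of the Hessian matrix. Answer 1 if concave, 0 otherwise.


The Hessian of f(x,y) = 1*x^2 + 5*x*y + 6*y^2 + 7*x - 4*y - 1 is:
H = [[2, 5], [5, 12]]
Trace = 2 + 12 = 14
Determinant = 2*12 - (5)^2 = -1
Discriminant = (14)^2 - 4*-1 = 200.0
Eigenvalues: lambda_1 = -0.0711, lambda_2 = 14.0711
The function is not concave.

0


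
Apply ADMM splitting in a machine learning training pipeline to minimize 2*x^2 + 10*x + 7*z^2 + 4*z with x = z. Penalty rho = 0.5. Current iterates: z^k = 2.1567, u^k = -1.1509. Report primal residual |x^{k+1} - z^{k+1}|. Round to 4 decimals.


ADMM iteration with rho = 0.5, z^k = 2.1567, u^k = -1.1509
Step 1: x-update.
Minimize 2*x^2 + 10*x + (0.5/2)*(x - 2.1567 - 1.1509)^2
FOC: (2*2 + 0.5)*x = -10 + 0.5*(2.1567 + 1.1509)
x^{k+1} = -1.8547
Step 2: z-update.
Minimize 7*z^2 + 4*z + (0.5/2)*(-1.8547 - z - 1.1509)^2
FOC: (2*7 + 0.5)*z = -4 + 0.5*(-1.8547 - 1.1509)
z^{k+1} = -0.3795
Step 3: u-update.
u^{k+1} = -1.1509 - 1.8547 + 0.3795 = -2.6261
Step 4: Primal residual = |-1.8547 + 0.3795| = 1.4752


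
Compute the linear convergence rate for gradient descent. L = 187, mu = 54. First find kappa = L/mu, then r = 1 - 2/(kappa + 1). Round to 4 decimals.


Step 1: Compute the condition number.
kappa = L/mu = 187/54 = 3.463
Step 2: Compute the convergence rate.
r = 1 - 2/(kappa + 1) = 1 - 2*mu/(L + mu) = (L - mu)/(L + mu) = 133/241 = 0.5519


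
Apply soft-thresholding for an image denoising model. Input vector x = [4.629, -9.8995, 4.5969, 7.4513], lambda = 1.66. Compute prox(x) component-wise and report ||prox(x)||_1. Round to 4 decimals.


Soft-thresholding with lambda = 1.66:
prox(4.629) = sign(4.629)*max(|4.629| - 1.66, 0) = 2.969
prox(-9.8995) = sign(-9.8995)*max(|-9.8995| - 1.66, 0) = -8.2395
prox(4.5969) = sign(4.5969)*max(|4.5969| - 1.66, 0) = 2.9369
prox(7.4513) = sign(7.4513)*max(|7.4513| - 1.66, 0) = 5.7913
prox(x) = [2.969, -8.2395, 2.9369, 5.7913]
||prox(x)||_1 = 2.969 + 8.2395 + 2.9369 + 5.7913 = 19.9367


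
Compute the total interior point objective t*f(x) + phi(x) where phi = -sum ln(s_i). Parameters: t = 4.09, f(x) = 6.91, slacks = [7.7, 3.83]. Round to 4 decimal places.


Step 1: Compute log-barrier.
ln values: [2.0412, 1.3429]
phi = -(2.0412 + 1.3429) = -3.3841
Step 2: Compute augmented objective.
t*f(x) = 4.09*6.91 = 28.2619
Total = 28.2619 - 3.3841 = 24.8778


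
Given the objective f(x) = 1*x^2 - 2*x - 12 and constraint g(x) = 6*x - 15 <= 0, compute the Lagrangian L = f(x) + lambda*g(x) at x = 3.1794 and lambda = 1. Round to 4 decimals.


Step 1: Evaluate f(x).
f(3.1794) = 1*3.1794^2 - 2*3.1794 - 12 = -8.2502
Step 2: Evaluate g(x).
g(3.1794) = 6*3.1794 - 15 = 4.0764
Step 3: Compute Lagrangian.
L = -8.2502 + 1*4.0764 = -4.1738


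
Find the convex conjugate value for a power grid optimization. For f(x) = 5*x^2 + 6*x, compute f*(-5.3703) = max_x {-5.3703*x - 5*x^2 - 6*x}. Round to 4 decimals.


f*(y) = sup_x {y*x - a*x^2 - b*x} = sup_x {(y-b)*x - a*x^2}
FOC: (y - b) - 2a*x = 0 => x* = (y - b)/(2a)
x* = (-5.3703 - 6)/(2*5) = -1.137
f*(-5.3703) = (y-b)^2/(4a) = (-5.3703 - 6)^2/(4*5)
= 129.2837/20 = 6.4642


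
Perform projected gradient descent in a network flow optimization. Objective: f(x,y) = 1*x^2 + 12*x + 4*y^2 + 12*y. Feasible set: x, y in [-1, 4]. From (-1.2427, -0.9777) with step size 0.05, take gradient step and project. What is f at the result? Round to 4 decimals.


Step 1: Compute gradient at (-1.2427, -0.9777).
grad_x = 2*1*-1.2427 + 12 = 9.5146
grad_y = 2*4*-0.9777 + 12 = 4.1784
Step 2: Gradient step.
x_raw = -1.2427 - 0.05*9.5146 = -1.7184
y_raw = -0.9777 - 0.05*4.1784 = -1.1866
Step 3: Project onto [-1, 4].
x_proj = clip(-1.7184) = -1.0
y_proj = clip(-1.1866) = -1.0
Step 4: Evaluate f.
f(-1.0, -1.0) = -19.0


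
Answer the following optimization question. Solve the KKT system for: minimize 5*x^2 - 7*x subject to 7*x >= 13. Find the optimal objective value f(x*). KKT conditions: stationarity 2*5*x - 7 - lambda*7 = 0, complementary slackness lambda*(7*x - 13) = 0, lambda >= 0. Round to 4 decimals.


Step 1: Try lambda = 0 (constraint inactive).
x_unc = 7/(2*5) = 0.7
Check: 7*0.7 = 4.9 < 13 -- violated!
Step 2: Constraint must be active: 7*x = 13
x* = 13/7 = 1.8571 (rounded; the exact value 13/7 is used below)
lambda = (2*5*(13/7) - 7)/7 = 1.6531
Step 3: Compute optimal value.
f(x*) = 5*(13/7)^2 - 7*(13/7) = 4.2449


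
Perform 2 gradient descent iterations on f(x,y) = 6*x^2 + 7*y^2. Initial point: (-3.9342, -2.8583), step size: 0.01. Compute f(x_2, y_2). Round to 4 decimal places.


Gradient descent on f(x,y) = 6*x^2 + 7*y^2.
Starting point: (-3.9342, -2.8583), alpha = 0.01
Step 1: grad_x = 2*6*-3.9342 = -47.2104, grad_y = 2*7*-2.8583 = -40.0162
  x_1 = -3.9342 - 0.01*-47.2104 = -3.4621
  y_1 = -2.8583 - 0.01*-40.0162 = -2.4581
Step 2: grad_x = 2*6*-3.4621 = -41.5452, grad_y = 2*7*-2.4581 = -34.4139
  x_2 = -3.4621 - 0.01*-41.5452 = -3.0466
  y_2 = -2.4581 - 0.01*-34.4139 = -2.114
f(-3.0466, -2.114) = 6*(-3.0466)^2 + 7*(-2.114)^2 = 86.9752


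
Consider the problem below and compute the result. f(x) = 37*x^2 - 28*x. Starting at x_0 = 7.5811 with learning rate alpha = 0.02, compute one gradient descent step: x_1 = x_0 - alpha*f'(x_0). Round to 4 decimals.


We compute the gradient at x_0 and apply the update.
f'(x) = 74*x - 28
f'(7.5811) = 74*7.5811 - 28 = 533.0014
x_1 = 7.5811 - 0.02*533.0014 = -3.0789


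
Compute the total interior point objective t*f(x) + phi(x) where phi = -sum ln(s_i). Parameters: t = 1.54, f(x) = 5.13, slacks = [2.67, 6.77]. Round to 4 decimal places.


Step 1: Compute log-barrier.
ln values: [0.9821, 1.9125]
phi = -(0.9821 + 1.9125) = -2.8946
Step 2: Compute augmented objective.
t*f(x) = 1.54*5.13 = 7.9002
Total = 7.9002 - 2.8946 = 5.0056
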